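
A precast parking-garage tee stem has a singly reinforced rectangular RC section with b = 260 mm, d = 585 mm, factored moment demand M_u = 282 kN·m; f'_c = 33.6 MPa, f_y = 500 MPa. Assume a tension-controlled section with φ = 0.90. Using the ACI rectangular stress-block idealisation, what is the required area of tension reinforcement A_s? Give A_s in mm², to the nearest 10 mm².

M_n = M_u/φ = 282/0.90 = 313.333 kN·m.
With M_n = 0.85 f'_c a b (d − a/2), solve the quadratic for a:
a = d − √(d² − 2M_n/(0.85 f'_c b)) = 585 − √(585² − 2 × 313.333×10⁶/(0.85 × 33.6 × 260)) = 77.23 mm.
A_s = 0.85 f'_c a b / f_y = 0.85 × 33.6 × 77.23 × 260 / 500 = 1147.0 mm².

A_s ≈ 1150 mm²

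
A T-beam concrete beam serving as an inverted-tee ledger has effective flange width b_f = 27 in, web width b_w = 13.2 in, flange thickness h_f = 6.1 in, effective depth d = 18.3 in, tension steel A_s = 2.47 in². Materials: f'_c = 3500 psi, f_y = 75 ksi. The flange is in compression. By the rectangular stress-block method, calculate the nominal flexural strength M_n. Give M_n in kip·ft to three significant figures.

Tension: T = A_s f_y = 2.47 × 75 = 185.25 kips.
Try a within the flange: a = T/(0.85 f'_c b_f) = 185.25/(0.85 × 3.5 × 27) = 2.306 in.
Since a = 2.306 ≤ h_f = 6.1 in, the stress block lies entirely in the flange; analyse as a rectangular beam of width b_f.
M_n = T(d − a/2) = 185.25 × (18.3 − 1.153) = 3176.5 kip·in.
M_n = 3176.5/12 = 264.71 kip·ft.

M_n ≈ 265 kip·ft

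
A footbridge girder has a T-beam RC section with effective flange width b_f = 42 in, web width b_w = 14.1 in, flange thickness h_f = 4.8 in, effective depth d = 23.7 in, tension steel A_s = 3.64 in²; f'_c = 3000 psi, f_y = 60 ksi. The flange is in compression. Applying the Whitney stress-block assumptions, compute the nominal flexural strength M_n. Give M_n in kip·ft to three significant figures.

M_n ≈ 413 kip·ft

Tension: T = A_s f_y = 3.64 × 60 = 218.4 kips.
Try a within the flange: a = T/(0.85 f'_c b_f) = 218.4/(0.85 × 3 × 42) = 2.039 in.
Since a = 2.039 ≤ h_f = 4.8 in, the stress block lies entirely in the flange; analyse as a rectangular beam of width b_f.
M_n = T(d − a/2) = 218.4 × (23.7 − 1.0195) = 4953.4 kip·in.
M_n = 4953.4/12 = 412.78 kip·ft.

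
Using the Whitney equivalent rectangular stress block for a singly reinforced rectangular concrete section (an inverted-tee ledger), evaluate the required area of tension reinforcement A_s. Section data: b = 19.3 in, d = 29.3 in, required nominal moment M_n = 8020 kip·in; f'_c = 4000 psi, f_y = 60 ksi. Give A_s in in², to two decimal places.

From M_n = 0.85 f'_c a b (d − a/2):
a = d − √(d² − 2M_n/(0.85 f'_c b)) = 29.3 − √(29.3² − 2 × 8020/(0.85 × 4 × 19.3)) = 4.520 in.
A_s = 0.85 f'_c a b / f_y = 0.85 × 4 × 4.520 × 19.3 / 60 = 4.943 in².

A_s ≈ 4.94 in²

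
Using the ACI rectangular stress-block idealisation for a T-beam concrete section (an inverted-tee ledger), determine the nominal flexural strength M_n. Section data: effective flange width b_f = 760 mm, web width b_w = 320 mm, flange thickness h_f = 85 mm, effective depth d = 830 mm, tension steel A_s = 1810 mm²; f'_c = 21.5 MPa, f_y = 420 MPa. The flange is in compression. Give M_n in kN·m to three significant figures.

Tension: T = A_s f_y = 1810 × 420 = 760200 N.
Try a within the flange: a = T/(0.85 f'_c b_f) = 760200/(0.85 × 21.5 × 760) = 54.73 mm.
Since a = 54.73 ≤ h_f = 85 mm, the stress block lies entirely in the flange; analyse as a rectangular beam of width b_f.
M_n = T(d − a/2) = 760200 × (830 − 27.365) = 610.16 × 10⁶ N·mm.
M_n = 610.16 kN·m.

M_n ≈ 610 kN·m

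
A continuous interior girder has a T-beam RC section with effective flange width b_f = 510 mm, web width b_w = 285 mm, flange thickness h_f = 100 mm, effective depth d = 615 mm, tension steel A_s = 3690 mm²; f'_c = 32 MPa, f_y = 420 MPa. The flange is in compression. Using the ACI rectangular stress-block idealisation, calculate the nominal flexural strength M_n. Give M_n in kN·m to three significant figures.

M_n ≈ 866 kN·m

Tension: T = A_s f_y = 3690 × 420 = 1549800 N.
Try a within the flange: a = T/(0.85 f'_c b_f) = 1549800/(0.85 × 32 × 510) = 111.72 mm.
a = 111.72 > h_f = 100 mm: the block extends into the web. Split into flange-overhang and web parts.
C_f = 0.85 f'_c (b_f − b_w) h_f = 0.85 × 32 × (510 − 285) × 100 = 612000 N.
Remaining web compression depth: a_w = (T − C_f)/(0.85 f'_c b_w) = (1549800 − 612000)/(0.85 × 32 × 285) = 120.98 mm.
M_n = C_f(d − h_f/2) + (T − C_f)(d − a_w/2) = 612000 × (615 − 50) + 937800 × (615 − 60.49) = 345.78 + 520.02 = 865.80 × 10⁶ N·mm.
M_n = 865.80 kN·m.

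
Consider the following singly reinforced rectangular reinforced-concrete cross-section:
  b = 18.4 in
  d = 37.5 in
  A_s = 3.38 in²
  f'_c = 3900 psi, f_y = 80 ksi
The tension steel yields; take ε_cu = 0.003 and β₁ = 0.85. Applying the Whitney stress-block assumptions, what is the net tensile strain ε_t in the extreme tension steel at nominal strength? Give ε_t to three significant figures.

ε_t ≈ 0.0186

a = A_s f_y/(0.85 f'_c b) = 4.433 in.
β₁ = 0.85, so c = a/β₁ = 4.433/0.85 = 5.215 in.
From the linear strain diagram with ε_cu = 0.003: ε_t = 0.003 (d − c)/c = 0.003 × (37.5 − 5.215)/5.215 = 0.0186.
Since ε_t ≥ 0.005, the section is tension-controlled.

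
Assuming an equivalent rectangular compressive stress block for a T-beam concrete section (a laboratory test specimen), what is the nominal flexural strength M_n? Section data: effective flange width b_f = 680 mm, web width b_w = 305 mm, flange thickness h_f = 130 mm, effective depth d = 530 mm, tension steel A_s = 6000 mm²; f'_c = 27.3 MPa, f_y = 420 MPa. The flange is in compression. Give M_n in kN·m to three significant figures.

Tension: T = A_s f_y = 6000 × 420 = 2520000 N.
Try a within the flange: a = T/(0.85 f'_c b_f) = 2520000/(0.85 × 27.3 × 680) = 159.70 mm.
a = 159.70 > h_f = 130 mm: the block extends into the web. Split into flange-overhang and web parts.
C_f = 0.85 f'_c (b_f − b_w) h_f = 0.85 × 27.3 × (680 − 305) × 130 = 1131244 N.
Remaining web compression depth: a_w = (T − C_f)/(0.85 f'_c b_w) = (2520000 − 1131244)/(0.85 × 27.3 × 305) = 196.22 mm.
M_n = C_f(d − h_f/2) + (T − C_f)(d − a_w/2) = 1131244 × (530 − 65) + 1388756 × (530 − 98.11) = 526.03 + 599.79 = 1125.82 × 10⁶ N·mm.
M_n = 1125.82 kN·m.

M_n ≈ 1130 kN·m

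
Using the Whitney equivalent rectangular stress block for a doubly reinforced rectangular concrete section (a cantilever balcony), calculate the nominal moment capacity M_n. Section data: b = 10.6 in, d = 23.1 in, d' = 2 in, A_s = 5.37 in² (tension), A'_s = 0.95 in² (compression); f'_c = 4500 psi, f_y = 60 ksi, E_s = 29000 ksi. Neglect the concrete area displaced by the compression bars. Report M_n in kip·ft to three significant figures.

M_n ≈ 538 kip·ft

Assume both steels yield.
a = (A_s − A'_s) f_y/(0.85 f'_c b) = (5.37 − 0.95) × 60/(0.85 × 4.5 × 10.6) = 6.541 in.
c = a/β₁ = 6.541/0.825 = 7.928 in; ε'_s = 0.003(c − d')/c = 0.0022 ≥ ε_y = 0.0021, so the compression steel yields.
M_n = (A_s − A'_s) f_y (d − a/2) + A'_s f_y (d − d') = 265.2 × (23.1 − 3.2705) + 57 × (23.1 − 2) = 5258.8 + 1202.7 = 6461.5 kip·in = 6461.5/12 = 538.46 kip·ft.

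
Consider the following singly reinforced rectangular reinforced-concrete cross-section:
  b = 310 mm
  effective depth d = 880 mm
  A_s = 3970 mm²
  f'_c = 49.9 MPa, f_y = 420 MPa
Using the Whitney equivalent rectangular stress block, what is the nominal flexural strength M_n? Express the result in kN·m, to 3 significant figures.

T = A_s f_y = 3970 × 420 = 1667400 N = 1667.4 kN.
From C = T: a = T/(0.85 f'_c b) = 1667400/(0.85 × 49.9 × 310) = 126.81 mm.
M_n = T(d − a/2) = 1667.4 kN × (880 − 63.405) mm = 1361.59 kN·m.

M_n ≈ 1360 kN·m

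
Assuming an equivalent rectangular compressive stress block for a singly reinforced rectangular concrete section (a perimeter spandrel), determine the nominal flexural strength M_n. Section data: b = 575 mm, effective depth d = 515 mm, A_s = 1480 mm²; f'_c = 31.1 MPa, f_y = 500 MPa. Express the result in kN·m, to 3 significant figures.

M_n ≈ 363 kN·m

T = A_s f_y = 1480 × 500 = 740000 N = 740 kN.
From C = T: a = T/(0.85 f'_c b) = 740000/(0.85 × 31.1 × 575) = 48.68 mm.
M_n = T(d − a/2) = 740 kN × (515 − 24.34) mm = 363.09 kN·m.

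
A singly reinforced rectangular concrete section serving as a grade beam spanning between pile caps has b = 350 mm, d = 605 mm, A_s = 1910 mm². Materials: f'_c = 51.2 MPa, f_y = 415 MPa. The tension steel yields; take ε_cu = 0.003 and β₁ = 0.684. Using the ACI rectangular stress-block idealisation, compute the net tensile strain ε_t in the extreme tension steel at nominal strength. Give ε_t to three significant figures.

ε_t ≈ 0.0209

a = A_s f_y/(0.85 f'_c b) = 52.04 mm.
β₁ = 0.684, so c = a/β₁ = 52.04/0.684 = 76.08 mm.
From the linear strain diagram with ε_cu = 0.003: ε_t = 0.003 (d − c)/c = 0.003 × (605 − 76.08)/76.08 = 0.0209.
Since ε_t ≥ 0.005, the section is tension-controlled.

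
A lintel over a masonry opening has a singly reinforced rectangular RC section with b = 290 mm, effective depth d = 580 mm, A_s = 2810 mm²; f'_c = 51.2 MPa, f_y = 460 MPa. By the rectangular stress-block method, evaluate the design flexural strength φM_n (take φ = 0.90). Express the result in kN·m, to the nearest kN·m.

φM_n ≈ 615 kN·m

T = A_s f_y = 2810 × 460 = 1292600 N = 1292.6 kN.
From C = T: a = T/(0.85 f'_c b) = 1292600/(0.85 × 51.2 × 290) = 102.42 mm.
M_n = T(d − a/2) = 1292.6 kN × (580 − 51.21) mm = 683.51 kN·m.
φM_n = 0.90 × 683.51 = 615.16 kN·m.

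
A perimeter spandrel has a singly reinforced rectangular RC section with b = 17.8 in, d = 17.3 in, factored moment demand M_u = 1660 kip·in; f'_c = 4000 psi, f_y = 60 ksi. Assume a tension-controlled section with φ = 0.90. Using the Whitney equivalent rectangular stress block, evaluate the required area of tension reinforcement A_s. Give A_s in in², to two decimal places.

M_n = M_u/φ = 1660/0.90 = 1844.44 kip·in.
From M_n = 0.85 f'_c a b (d − a/2):
a = d − √(d² − 2M_n/(0.85 f'_c b)) = 17.3 − √(17.3² − 2 × 1844.44/(0.85 × 4 × 17.8)) = 1.862 in.
A_s = 0.85 f'_c a b / f_y = 0.85 × 4 × 1.862 × 17.8 / 60 = 1.878 in².

A_s ≈ 1.88 in²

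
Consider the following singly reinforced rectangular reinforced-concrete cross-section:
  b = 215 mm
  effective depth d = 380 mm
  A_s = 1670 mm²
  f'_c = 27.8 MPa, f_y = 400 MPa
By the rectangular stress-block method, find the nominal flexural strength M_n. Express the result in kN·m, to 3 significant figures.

M_n ≈ 210 kN·m

T = A_s f_y = 1670 × 400 = 668000 N = 668 kN.
From C = T: a = T/(0.85 f'_c b) = 668000/(0.85 × 27.8 × 215) = 131.48 mm.
M_n = T(d − a/2) = 668 kN × (380 − 65.74) mm = 209.93 kN·m.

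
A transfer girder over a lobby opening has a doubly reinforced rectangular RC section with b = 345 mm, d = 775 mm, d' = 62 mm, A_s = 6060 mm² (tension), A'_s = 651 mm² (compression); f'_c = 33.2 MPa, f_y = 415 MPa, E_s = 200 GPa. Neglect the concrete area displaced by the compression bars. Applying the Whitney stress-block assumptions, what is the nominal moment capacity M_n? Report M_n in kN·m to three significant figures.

M_n ≈ 1670 kN·m

Assume both tension and compression steel yield.
Net tension couple steel: A_s − A'_s = 5409 mm².
a = (A_s − A'_s) f_y / (0.85 f'_c b) = 2244735/(0.85 × 33.2 × 345) = 230.56 mm.
c = a/β₁ = 230.56/0.813 = 283.59 mm; ε'_s = 0.003(c − d')/c = 0.0023 ≥ f_y/E_s = 0.0021, so compression steel does yield.
M_n = (A_s − A'_s) f_y (d − a/2) + A'_s f_y (d − d') = [2244735 × (775 − 115.28) + 270165 × (775 − 62)] × 10⁻⁶ = 1480.90 + 192.63 = 1673.53 kN·m.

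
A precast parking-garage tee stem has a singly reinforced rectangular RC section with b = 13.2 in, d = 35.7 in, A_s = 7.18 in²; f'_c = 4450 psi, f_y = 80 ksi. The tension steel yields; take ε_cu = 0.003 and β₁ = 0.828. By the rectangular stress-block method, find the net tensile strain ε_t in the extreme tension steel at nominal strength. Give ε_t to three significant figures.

ε_t ≈ 0.00471

a = A_s f_y/(0.85 f'_c b) = 11.504 in.
β₁ = 0.828, so c = a/β₁ = 11.504/0.828 = 13.894 in.
From the linear strain diagram with ε_cu = 0.003: ε_t = 0.003 (d − c)/c = 0.003 × (35.7 − 13.894)/13.894 = 0.00471.
ε_t is between 0.004 and 0.005 — transition zone.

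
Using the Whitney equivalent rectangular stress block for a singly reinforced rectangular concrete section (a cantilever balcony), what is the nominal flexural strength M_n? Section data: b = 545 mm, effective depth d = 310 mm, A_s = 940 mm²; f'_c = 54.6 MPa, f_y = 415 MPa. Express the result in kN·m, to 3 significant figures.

T = A_s f_y = 940 × 415 = 390100 N = 390.1 kN.
From C = T: a = T/(0.85 f'_c b) = 390100/(0.85 × 54.6 × 545) = 15.42 mm.
M_n = T(d − a/2) = 390.1 kN × (310 − 7.71) mm = 117.92 kN·m.

M_n ≈ 118 kN·m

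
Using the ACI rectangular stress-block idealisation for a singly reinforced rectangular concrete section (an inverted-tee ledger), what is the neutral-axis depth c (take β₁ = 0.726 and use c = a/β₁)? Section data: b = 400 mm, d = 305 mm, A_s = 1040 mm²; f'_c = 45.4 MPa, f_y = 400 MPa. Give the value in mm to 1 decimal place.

T = A_s f_y = 1040 × 400 = 416000 N = 416 kN.
Setting C = 0.85 f'_c a b equal to T: a = 416000/(0.85 × 45.4 × 400) = 26.950 mm.
With β₁ = 0.726, c = a/β₁ = 26.950/0.726 = 37.1 mm.

c ≈ 37.1 mm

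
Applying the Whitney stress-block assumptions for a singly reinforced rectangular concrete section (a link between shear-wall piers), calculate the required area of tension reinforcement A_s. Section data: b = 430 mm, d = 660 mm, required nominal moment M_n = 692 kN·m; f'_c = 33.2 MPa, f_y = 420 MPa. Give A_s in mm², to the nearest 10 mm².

A_s ≈ 2690 mm²

With M_n = 0.85 f'_c a b (d − a/2), solve the quadratic for a:
a = d − √(d² − 2M_n/(0.85 f'_c b)) = 660 − √(660² − 2 × 692×10⁶/(0.85 × 33.2 × 430)) = 92.95 mm.
A_s = 0.85 f'_c a b / f_y = 0.85 × 33.2 × 92.95 × 430 / 420 = 2685.5 mm².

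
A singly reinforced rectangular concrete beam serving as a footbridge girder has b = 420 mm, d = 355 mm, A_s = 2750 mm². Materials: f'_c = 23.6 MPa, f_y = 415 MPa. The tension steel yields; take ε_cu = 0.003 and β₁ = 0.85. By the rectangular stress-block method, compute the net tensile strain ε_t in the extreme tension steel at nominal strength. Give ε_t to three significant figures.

a = A_s f_y/(0.85 f'_c b) = 135.46 mm.
β₁ = 0.85, so c = a/β₁ = 135.46/0.85 = 159.36 mm.
From the linear strain diagram with ε_cu = 0.003: ε_t = 0.003 (d − c)/c = 0.003 × (355 − 159.36)/159.36 = 0.00368.
ε_t < 0.004 — the section is over-reinforced for flexure under ACI limits.

ε_t ≈ 0.00368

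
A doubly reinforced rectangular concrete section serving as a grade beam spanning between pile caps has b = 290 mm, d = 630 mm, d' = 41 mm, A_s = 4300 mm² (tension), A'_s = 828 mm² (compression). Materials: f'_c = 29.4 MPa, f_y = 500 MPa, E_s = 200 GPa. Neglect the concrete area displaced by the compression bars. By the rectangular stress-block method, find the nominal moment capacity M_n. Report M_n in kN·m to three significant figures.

M_n ≈ 1130 kN·m

Assume both tension and compression steel yield.
Net tension couple steel: A_s − A'_s = 3472 mm².
a = (A_s − A'_s) f_y / (0.85 f'_c b) = 1736000/(0.85 × 29.4 × 290) = 239.54 mm.
c = a/β₁ = 239.54/0.84 = 285.17 mm; ε'_s = 0.003(c − d')/c = 0.0026 ≥ f_y/E_s = 0.0025, so compression steel does yield.
M_n = (A_s − A'_s) f_y (d − a/2) + A'_s f_y (d − d') = [1736000 × (630 − 119.77) + 414000 × (630 − 41)] × 10⁻⁶ = 885.76 + 243.85 = 1129.61 kN·m.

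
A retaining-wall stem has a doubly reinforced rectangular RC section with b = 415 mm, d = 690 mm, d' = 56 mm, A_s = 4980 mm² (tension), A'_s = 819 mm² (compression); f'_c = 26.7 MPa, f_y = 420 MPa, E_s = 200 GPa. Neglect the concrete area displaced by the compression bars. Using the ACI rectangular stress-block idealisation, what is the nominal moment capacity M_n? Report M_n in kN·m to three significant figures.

M_n ≈ 1260 kN·m

Assume both tension and compression steel yield.
Net tension couple steel: A_s − A'_s = 4161 mm².
a = (A_s − A'_s) f_y / (0.85 f'_c b) = 1747620/(0.85 × 26.7 × 415) = 185.55 mm.
c = a/β₁ = 185.55/0.85 = 218.29 mm; ε'_s = 0.003(c − d')/c = 0.0022 ≥ f_y/E_s = 0.0021, so compression steel does yield.
M_n = (A_s − A'_s) f_y (d − a/2) + A'_s f_y (d − d') = [1747620 × (690 − 92.775) + 343980 × (690 − 56)] × 10⁻⁶ = 1043.72 + 218.08 = 1261.80 kN·m.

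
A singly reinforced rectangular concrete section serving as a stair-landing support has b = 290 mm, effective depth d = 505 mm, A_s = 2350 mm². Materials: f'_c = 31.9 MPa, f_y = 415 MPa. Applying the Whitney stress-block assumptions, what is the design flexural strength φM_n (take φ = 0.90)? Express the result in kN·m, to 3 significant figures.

φM_n ≈ 389 kN·m

T = A_s f_y = 2350 × 415 = 975250 N = 975.25 kN.
From C = T: a = T/(0.85 f'_c b) = 975250/(0.85 × 31.9 × 290) = 124.02 mm.
M_n = T(d − a/2) = 975.25 kN × (505 − 62.01) mm = 432.03 kN·m.
φM_n = 0.90 × 432.03 = 388.83 kN·m.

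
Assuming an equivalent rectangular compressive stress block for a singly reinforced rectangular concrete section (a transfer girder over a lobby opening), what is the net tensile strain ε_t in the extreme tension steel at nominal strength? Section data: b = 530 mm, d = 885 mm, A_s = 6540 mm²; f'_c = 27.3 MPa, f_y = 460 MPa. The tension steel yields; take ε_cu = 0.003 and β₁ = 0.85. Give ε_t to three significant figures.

a = A_s f_y/(0.85 f'_c b) = 244.61 mm.
β₁ = 0.85, so c = a/β₁ = 244.61/0.85 = 287.78 mm.
From the linear strain diagram with ε_cu = 0.003: ε_t = 0.003 (d − c)/c = 0.003 × (885 − 287.78)/287.78 = 0.00623.
Since ε_t ≥ 0.005, the section is tension-controlled.

ε_t ≈ 0.00623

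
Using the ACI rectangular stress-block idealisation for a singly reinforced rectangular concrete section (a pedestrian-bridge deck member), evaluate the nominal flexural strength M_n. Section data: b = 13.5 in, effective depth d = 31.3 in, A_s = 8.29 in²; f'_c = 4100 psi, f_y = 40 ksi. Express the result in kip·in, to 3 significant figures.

T = A_s f_y = 8.29 × 40 = 331.6 kips.
a = T/(0.85 f'_c b) = 331.6/(0.85 × 4.1 × 13.5) = 7.048 in.
M_n = T(d − a/2) = 331.6 × (31.3 − 3.524) = 9210.5 kip·in.

M_n ≈ 9210 kip·in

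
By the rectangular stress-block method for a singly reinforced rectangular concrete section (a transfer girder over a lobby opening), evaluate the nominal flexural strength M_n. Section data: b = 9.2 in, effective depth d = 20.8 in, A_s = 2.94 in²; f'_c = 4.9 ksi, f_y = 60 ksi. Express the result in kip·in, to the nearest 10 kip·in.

T = A_s f_y = 2.94 × 60 = 176.4 kips.
a = T/(0.85 f'_c b) = 176.4/(0.85 × 4.9 × 9.2) = 4.604 in.
M_n = T(d − a/2) = 176.4 × (20.8 − 2.302) = 3263.0 kip·in.

M_n ≈ 3260 kip·in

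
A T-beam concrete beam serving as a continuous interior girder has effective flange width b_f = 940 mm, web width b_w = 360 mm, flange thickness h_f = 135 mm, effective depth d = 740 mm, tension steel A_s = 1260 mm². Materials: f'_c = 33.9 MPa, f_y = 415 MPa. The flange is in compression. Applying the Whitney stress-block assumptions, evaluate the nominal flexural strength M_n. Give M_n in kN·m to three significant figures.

M_n ≈ 382 kN·m

Tension: T = A_s f_y = 1260 × 415 = 522900 N.
Try a within the flange: a = T/(0.85 f'_c b_f) = 522900/(0.85 × 33.9 × 940) = 19.31 mm.
Since a = 19.31 ≤ h_f = 135 mm, the stress block lies entirely in the flange; analyse as a rectangular beam of width b_f.
M_n = T(d − a/2) = 522900 × (740 − 9.655) = 381.90 × 10⁶ N·mm.
M_n = 381.90 kN·m.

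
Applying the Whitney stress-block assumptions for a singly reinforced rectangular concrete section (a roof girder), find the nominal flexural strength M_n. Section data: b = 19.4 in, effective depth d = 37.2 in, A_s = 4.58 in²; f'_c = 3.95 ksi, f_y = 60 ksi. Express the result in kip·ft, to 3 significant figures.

T = A_s f_y = 4.58 × 60 = 274.8 kips.
a = T/(0.85 f'_c b) = 274.8/(0.85 × 3.95 × 19.4) = 4.219 in.
M_n = T(d − a/2) = 274.8 × (37.2 − 2.1095) = 9642.9 kip·in = 9642.9/12 = 803.58 kip·ft.

M_n ≈ 804 kip·ft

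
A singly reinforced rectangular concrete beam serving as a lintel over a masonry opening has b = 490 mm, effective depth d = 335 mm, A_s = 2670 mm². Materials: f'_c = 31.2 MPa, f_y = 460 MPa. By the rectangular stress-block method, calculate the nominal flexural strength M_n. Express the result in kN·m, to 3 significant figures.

T = A_s f_y = 2670 × 460 = 1228200 N = 1228.2 kN.
From C = T: a = T/(0.85 f'_c b) = 1228200/(0.85 × 31.2 × 490) = 94.51 mm.
M_n = T(d − a/2) = 1228.2 kN × (335 − 47.255) mm = 353.41 kN·m.

M_n ≈ 353 kN·m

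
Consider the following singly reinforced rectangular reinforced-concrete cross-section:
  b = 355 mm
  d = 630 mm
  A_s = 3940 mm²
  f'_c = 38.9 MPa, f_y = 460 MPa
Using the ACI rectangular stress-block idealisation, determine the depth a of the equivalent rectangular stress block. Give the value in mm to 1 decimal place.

T = A_s f_y = 3940 × 460 = 1812400 N = 1812.4 kN.
Setting C = 0.85 f'_c a b equal to T: a = 1812400/(0.85 × 38.9 × 355) = 154.4 mm.

a ≈ 154.4 mm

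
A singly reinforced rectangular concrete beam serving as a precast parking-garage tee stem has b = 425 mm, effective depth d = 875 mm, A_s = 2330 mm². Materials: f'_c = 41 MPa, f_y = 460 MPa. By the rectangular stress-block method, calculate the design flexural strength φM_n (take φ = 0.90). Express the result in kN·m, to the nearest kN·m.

φM_n ≈ 809 kN·m

T = A_s f_y = 2330 × 460 = 1071800 N = 1071.8 kN.
From C = T: a = T/(0.85 f'_c b) = 1071800/(0.85 × 41 × 425) = 72.36 mm.
M_n = T(d − a/2) = 1071.8 kN × (875 − 36.18) mm = 899.05 kN·m.
φM_n = 0.90 × 899.05 = 809.15 kN·m.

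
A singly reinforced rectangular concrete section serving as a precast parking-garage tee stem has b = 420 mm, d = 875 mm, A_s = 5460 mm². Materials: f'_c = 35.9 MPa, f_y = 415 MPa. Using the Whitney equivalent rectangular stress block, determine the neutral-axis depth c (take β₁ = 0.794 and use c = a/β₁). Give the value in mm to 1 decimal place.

c ≈ 222.7 mm

T = A_s f_y = 5460 × 415 = 2265900 N = 2265.9 kN.
Setting C = 0.85 f'_c a b equal to T: a = 2265900/(0.85 × 35.9 × 420) = 176.798 mm.
With β₁ = 0.794, c = a/β₁ = 176.798/0.794 = 222.7 mm.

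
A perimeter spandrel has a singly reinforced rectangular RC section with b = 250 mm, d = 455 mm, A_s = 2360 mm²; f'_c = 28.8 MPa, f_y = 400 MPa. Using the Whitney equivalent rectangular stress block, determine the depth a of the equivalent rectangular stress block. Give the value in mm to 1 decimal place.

T = A_s f_y = 2360 × 400 = 944000 N = 944 kN.
Setting C = 0.85 f'_c a b equal to T: a = 944000/(0.85 × 28.8 × 250) = 154.2 mm.

a ≈ 154.2 mm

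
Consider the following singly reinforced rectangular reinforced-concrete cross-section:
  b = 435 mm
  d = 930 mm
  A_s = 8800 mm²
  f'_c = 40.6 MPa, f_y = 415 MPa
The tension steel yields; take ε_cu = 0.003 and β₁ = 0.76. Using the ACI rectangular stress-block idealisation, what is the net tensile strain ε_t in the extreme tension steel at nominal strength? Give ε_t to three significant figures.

ε_t ≈ 0.00572

a = A_s f_y/(0.85 f'_c b) = 243.27 mm.
β₁ = 0.76, so c = a/β₁ = 243.27/0.76 = 320.09 mm.
From the linear strain diagram with ε_cu = 0.003: ε_t = 0.003 (d − c)/c = 0.003 × (930 − 320.09)/320.09 = 0.00572.
Since ε_t ≥ 0.005, the section is tension-controlled.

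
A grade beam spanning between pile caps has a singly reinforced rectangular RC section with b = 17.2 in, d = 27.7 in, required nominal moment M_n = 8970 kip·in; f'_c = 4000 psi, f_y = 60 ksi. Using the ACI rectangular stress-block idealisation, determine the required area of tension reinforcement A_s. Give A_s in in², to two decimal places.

A_s ≈ 6.08 in²

From M_n = 0.85 f'_c a b (d − a/2):
a = d − √(d² − 2M_n/(0.85 f'_c b)) = 27.7 − √(27.7² − 2 × 8970/(0.85 × 4 × 17.2)) = 6.240 in.
A_s = 0.85 f'_c a b / f_y = 0.85 × 4 × 6.240 × 17.2 / 60 = 6.082 in².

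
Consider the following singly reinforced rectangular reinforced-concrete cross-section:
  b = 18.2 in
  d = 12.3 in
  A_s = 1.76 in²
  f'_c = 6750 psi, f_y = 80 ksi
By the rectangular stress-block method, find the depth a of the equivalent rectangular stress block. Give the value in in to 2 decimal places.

T = A_s f_y = 1.76 × 80 = 140.8 kips.
a = T/(0.85 f'_c b) = 140.8/(0.85 × 6.75 × 18.2) = 1.35 in.

a ≈ 1.35 in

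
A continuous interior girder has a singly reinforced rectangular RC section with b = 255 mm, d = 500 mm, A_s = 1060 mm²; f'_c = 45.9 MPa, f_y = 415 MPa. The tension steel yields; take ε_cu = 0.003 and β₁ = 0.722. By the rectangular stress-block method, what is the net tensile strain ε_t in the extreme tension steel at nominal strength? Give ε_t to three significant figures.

ε_t ≈ 0.0215

a = A_s f_y/(0.85 f'_c b) = 44.22 mm.
β₁ = 0.722, so c = a/β₁ = 44.22/0.722 = 61.25 mm.
From the linear strain diagram with ε_cu = 0.003: ε_t = 0.003 (d − c)/c = 0.003 × (500 − 61.25)/61.25 = 0.0215.
Since ε_t ≥ 0.005, the section is tension-controlled.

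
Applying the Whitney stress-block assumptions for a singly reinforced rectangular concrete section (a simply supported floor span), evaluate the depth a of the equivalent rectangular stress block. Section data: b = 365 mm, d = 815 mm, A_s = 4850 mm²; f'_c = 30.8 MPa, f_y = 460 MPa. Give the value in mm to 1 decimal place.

a ≈ 233.5 mm

T = A_s f_y = 4850 × 460 = 2231000 N = 2231 kN.
Setting C = 0.85 f'_c a b equal to T: a = 2231000/(0.85 × 30.8 × 365) = 233.5 mm.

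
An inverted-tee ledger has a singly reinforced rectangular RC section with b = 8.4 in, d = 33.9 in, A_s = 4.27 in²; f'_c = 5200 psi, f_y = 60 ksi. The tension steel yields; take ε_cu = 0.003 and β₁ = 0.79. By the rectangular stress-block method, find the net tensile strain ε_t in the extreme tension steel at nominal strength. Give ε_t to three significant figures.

ε_t ≈ 0.00864

a = A_s f_y/(0.85 f'_c b) = 6.900 in.
β₁ = 0.79, so c = a/β₁ = 6.900/0.79 = 8.734 in.
From the linear strain diagram with ε_cu = 0.003: ε_t = 0.003 (d − c)/c = 0.003 × (33.9 − 8.734)/8.734 = 0.00864.
Since ε_t ≥ 0.005, the section is tension-controlled.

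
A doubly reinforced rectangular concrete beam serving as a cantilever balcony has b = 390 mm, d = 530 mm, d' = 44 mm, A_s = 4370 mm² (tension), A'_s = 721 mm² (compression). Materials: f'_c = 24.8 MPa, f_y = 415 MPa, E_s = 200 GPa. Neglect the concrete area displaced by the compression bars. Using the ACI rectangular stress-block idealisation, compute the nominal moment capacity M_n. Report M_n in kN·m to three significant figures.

Assume both tension and compression steel yield.
Net tension couple steel: A_s − A'_s = 3649 mm².
a = (A_s − A'_s) f_y / (0.85 f'_c b) = 1514335/(0.85 × 24.8 × 390) = 184.20 mm.
c = a/β₁ = 184.20/0.85 = 216.71 mm; ε'_s = 0.003(c − d')/c = 0.0024 ≥ f_y/E_s = 0.0021, so compression steel does yield.
M_n = (A_s − A'_s) f_y (d − a/2) + A'_s f_y (d − d') = [1514335 × (530 − 92.1) + 299215 × (530 − 44)] × 10⁻⁶ = 663.13 + 145.42 = 808.55 kN·m.

M_n ≈ 809 kN·m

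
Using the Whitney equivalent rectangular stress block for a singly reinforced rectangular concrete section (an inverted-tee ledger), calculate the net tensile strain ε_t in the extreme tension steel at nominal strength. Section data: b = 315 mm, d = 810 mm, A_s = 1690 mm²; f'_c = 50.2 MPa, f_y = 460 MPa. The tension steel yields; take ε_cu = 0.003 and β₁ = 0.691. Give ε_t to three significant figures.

ε_t ≈ 0.0260

a = A_s f_y/(0.85 f'_c b) = 57.84 mm.
β₁ = 0.691, so c = a/β₁ = 57.84/0.691 = 83.70 mm.
From the linear strain diagram with ε_cu = 0.003: ε_t = 0.003 (d − c)/c = 0.003 × (810 − 83.70)/83.70 = 0.0260.
Since ε_t ≥ 0.005, the section is tension-controlled.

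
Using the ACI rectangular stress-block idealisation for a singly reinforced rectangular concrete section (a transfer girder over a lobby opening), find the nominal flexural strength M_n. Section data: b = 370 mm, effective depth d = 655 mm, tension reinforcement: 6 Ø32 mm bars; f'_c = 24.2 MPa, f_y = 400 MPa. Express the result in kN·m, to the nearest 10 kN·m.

M_n ≈ 1020 kN·m

A_s = 6 × 804 = 4824 mm².
T = A_s f_y = 4824 × 400 = 1929600 N = 1929.6 kN.
From C = T: a = T/(0.85 f'_c b) = 1929600/(0.85 × 24.2 × 370) = 253.53 mm.
M_n = T(d − a/2) = 1929.6 kN × (655 − 126.765) mm = 1019.28 kN·m.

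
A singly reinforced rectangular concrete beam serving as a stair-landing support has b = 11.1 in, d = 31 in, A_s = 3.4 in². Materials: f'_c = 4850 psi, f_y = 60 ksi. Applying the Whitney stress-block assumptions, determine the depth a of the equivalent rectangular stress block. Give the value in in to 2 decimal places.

a ≈ 4.46 in

T = A_s f_y = 3.4 × 60 = 204 kips.
a = T/(0.85 f'_c b) = 204/(0.85 × 4.85 × 11.1) = 4.46 in.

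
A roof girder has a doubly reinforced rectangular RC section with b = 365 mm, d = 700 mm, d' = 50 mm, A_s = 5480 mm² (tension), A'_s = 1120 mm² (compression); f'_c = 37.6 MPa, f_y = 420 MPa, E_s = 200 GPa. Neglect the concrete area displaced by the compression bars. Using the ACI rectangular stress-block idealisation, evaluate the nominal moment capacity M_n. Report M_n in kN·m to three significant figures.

Assume both tension and compression steel yield.
Net tension couple steel: A_s − A'_s = 4360 mm².
a = (A_s − A'_s) f_y / (0.85 f'_c b) = 1831200/(0.85 × 37.6 × 365) = 156.98 mm.
c = a/β₁ = 156.98/0.781 = 201.00 mm; ε'_s = 0.003(c − d')/c = 0.0023 ≥ f_y/E_s = 0.0021, so compression steel does yield.
M_n = (A_s − A'_s) f_y (d − a/2) + A'_s f_y (d − d') = [1831200 × (700 − 78.49) + 470400 × (700 − 50)] × 10⁻⁶ = 1138.11 + 305.76 = 1443.87 kN·m.

M_n ≈ 1440 kN·m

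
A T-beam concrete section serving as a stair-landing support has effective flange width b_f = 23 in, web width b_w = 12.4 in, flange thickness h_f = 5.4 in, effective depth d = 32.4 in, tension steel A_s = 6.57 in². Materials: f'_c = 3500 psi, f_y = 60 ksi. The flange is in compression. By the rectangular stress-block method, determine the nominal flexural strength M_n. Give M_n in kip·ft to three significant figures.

Tension: T = A_s f_y = 6.57 × 60 = 394.2 kips.
Try a within the flange: a = T/(0.85 f'_c b_f) = 394.2/(0.85 × 3.5 × 23) = 5.761 in.
a = 5.761 > h_f = 5.4 in: the block extends into the web. Split into flange-overhang and web parts.
C_f = 0.85 f'_c (b_f − b_w) h_f = 0.85 × 3.5 × (23 − 12.4) × 5.4 = 170.3 kips.
Remaining web compression depth: a_w = (T − C_f)/(0.85 f'_c b_w) = (394.2 − 170.3)/(0.85 × 3.5 × 12.4) = 6.069 in.
M_n = C_f(d − h_f/2) + (T − C_f)(d − a_w/2) = 170.3 × (32.4 − 2.7) + 223.9 × (32.4 − 3.0345) = 5057.9 + 6574.9 = 11632.8 kip·in.
M_n = 11632.8/12 = 969.40 kip·ft.

M_n ≈ 969 kip·ft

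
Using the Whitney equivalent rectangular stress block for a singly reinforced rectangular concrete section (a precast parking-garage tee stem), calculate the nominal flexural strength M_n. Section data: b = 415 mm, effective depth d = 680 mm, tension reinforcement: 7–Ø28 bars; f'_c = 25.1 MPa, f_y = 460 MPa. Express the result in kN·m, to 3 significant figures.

M_n ≈ 1130 kN·m

A_s = 7 × 616 = 4312 mm².
T = A_s f_y = 4312 × 460 = 1983520 N = 1983.52 kN.
From C = T: a = T/(0.85 f'_c b) = 1983520/(0.85 × 25.1 × 415) = 224.02 mm.
M_n = T(d − a/2) = 1983.52 kN × (680 − 112.01) mm = 1126.62 kN·m.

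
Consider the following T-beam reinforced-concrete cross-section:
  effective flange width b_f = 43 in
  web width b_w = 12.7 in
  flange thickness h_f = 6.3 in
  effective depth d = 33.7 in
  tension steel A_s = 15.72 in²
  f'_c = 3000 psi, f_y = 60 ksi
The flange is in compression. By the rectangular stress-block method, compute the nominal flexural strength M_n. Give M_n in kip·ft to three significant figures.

M_n ≈ 2250 kip·ft

Tension: T = A_s f_y = 15.72 × 60 = 943.2 kips.
Try a within the flange: a = T/(0.85 f'_c b_f) = 943.2/(0.85 × 3 × 43) = 8.602 in.
a = 8.602 > h_f = 6.3 in: the block extends into the web. Split into flange-overhang and web parts.
C_f = 0.85 f'_c (b_f − b_w) h_f = 0.85 × 3 × (43 − 12.7) × 6.3 = 486.8 kips.
Remaining web compression depth: a_w = (T − C_f)/(0.85 f'_c b_w) = (943.2 − 486.8)/(0.85 × 3 × 12.7) = 14.093 in.
M_n = C_f(d − h_f/2) + (T − C_f)(d − a_w/2) = 486.8 × (33.7 − 3.15) + 456.4 × (33.7 − 7.0465) = 14871.7 + 12164.7 = 27036.4 kip·in.
M_n = 27036.4/12 = 2253.03 kip·ft.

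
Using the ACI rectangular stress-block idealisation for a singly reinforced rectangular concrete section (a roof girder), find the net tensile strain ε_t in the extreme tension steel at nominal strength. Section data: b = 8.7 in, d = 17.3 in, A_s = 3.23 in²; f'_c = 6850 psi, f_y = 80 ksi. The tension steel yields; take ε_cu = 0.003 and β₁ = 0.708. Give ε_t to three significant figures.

a = A_s f_y/(0.85 f'_c b) = 5.101 in.
β₁ = 0.708, so c = a/β₁ = 5.101/0.708 = 7.205 in.
From the linear strain diagram with ε_cu = 0.003: ε_t = 0.003 (d − c)/c = 0.003 × (17.3 − 7.205)/7.205 = 0.00420.
ε_t is between 0.004 and 0.005 — transition zone.

ε_t ≈ 0.00420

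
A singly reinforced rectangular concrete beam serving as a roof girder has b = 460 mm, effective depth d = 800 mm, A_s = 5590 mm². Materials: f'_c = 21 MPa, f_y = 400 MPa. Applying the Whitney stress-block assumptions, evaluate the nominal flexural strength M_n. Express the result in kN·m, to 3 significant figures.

M_n ≈ 1480 kN·m

T = A_s f_y = 5590 × 400 = 2236000 N = 2236 kN.
From C = T: a = T/(0.85 f'_c b) = 2236000/(0.85 × 21 × 460) = 272.32 mm.
M_n = T(d − a/2) = 2236 kN × (800 − 136.16) mm = 1484.35 kN·m.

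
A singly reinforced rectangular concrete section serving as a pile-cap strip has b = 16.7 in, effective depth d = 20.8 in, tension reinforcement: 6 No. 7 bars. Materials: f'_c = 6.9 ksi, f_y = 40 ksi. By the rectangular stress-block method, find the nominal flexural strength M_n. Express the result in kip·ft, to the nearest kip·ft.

M_n ≈ 241 kip·ft

A_s = 6 × 0.6 = 3.6 in².
T = A_s f_y = 3.6 × 40 = 144 kips.
a = T/(0.85 f'_c b) = 144/(0.85 × 6.9 × 16.7) = 1.470 in.
M_n = T(d − a/2) = 144 × (20.8 − 0.735) = 2889.4 kip·in = 2889.4/12 = 240.78 kip·ft.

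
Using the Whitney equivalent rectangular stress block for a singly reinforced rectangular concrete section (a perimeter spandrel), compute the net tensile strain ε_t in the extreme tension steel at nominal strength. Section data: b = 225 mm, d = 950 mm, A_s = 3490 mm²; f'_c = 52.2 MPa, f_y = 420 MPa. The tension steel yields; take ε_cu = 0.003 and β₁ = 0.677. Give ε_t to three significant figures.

a = A_s f_y/(0.85 f'_c b) = 146.83 mm.
β₁ = 0.677, so c = a/β₁ = 146.83/0.677 = 216.88 mm.
From the linear strain diagram with ε_cu = 0.003: ε_t = 0.003 (d − c)/c = 0.003 × (950 − 216.88)/216.88 = 0.0101.
Since ε_t ≥ 0.005, the section is tension-controlled.

ε_t ≈ 0.0101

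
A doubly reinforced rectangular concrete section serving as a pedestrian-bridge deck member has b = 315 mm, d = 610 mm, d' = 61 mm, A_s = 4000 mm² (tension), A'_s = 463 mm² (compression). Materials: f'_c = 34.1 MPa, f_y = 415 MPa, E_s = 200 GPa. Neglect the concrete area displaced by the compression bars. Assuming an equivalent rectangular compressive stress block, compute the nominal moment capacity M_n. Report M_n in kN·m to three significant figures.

M_n ≈ 883 kN·m

Assume both tension and compression steel yield.
Net tension couple steel: A_s − A'_s = 3537 mm².
a = (A_s − A'_s) f_y / (0.85 f'_c b) = 1467855/(0.85 × 34.1 × 315) = 160.77 mm.
c = a/β₁ = 160.77/0.806 = 199.47 mm; ε'_s = 0.003(c − d')/c = 0.0021 ≥ f_y/E_s = 0.0021, so compression steel does yield.
M_n = (A_s − A'_s) f_y (d − a/2) + A'_s f_y (d − d') = [1467855 × (610 − 80.385) + 192145 × (610 − 61)] × 10⁻⁶ = 777.40 + 105.49 = 882.89 kN·m.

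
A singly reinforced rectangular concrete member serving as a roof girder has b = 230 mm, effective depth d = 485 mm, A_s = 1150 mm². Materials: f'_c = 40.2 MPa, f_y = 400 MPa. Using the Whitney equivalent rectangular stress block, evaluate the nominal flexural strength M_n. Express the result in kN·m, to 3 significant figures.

M_n ≈ 210 kN·m

T = A_s f_y = 1150 × 400 = 460000 N = 460 kN.
From C = T: a = T/(0.85 f'_c b) = 460000/(0.85 × 40.2 × 230) = 58.53 mm.
M_n = T(d − a/2) = 460 kN × (485 − 29.265) mm = 209.64 kN·m.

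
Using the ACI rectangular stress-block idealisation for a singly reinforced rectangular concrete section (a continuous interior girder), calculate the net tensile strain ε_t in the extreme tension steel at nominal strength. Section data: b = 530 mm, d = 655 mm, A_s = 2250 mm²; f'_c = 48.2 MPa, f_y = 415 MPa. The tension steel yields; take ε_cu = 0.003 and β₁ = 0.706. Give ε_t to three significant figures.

ε_t ≈ 0.0293

a = A_s f_y/(0.85 f'_c b) = 43.00 mm.
β₁ = 0.706, so c = a/β₁ = 43.00/0.706 = 60.91 mm.
From the linear strain diagram with ε_cu = 0.003: ε_t = 0.003 (d − c)/c = 0.003 × (655 − 60.91)/60.91 = 0.0293.
Since ε_t ≥ 0.005, the section is tension-controlled.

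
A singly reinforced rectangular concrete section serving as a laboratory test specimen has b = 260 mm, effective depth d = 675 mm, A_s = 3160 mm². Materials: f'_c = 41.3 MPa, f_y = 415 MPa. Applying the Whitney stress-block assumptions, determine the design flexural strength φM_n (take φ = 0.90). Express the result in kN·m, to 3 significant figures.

T = A_s f_y = 3160 × 415 = 1311400 N = 1311.4 kN.
From C = T: a = T/(0.85 f'_c b) = 1311400/(0.85 × 41.3 × 260) = 143.68 mm.
M_n = T(d − a/2) = 1311.4 kN × (675 − 71.84) mm = 790.98 kN·m.
φM_n = 0.90 × 790.98 = 711.88 kN·m.

φM_n ≈ 712 kN·m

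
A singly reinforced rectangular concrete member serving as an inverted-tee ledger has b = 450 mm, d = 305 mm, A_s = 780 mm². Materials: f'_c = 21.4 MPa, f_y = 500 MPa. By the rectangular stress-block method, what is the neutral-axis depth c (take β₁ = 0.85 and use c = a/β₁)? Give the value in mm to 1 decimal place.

T = A_s f_y = 780 × 500 = 390000 N = 390 kN.
Setting C = 0.85 f'_c a b equal to T: a = 390000/(0.85 × 21.4 × 450) = 47.645 mm.
With β₁ = 0.85, c = a/β₁ = 47.645/0.85 = 56.1 mm.

c ≈ 56.1 mm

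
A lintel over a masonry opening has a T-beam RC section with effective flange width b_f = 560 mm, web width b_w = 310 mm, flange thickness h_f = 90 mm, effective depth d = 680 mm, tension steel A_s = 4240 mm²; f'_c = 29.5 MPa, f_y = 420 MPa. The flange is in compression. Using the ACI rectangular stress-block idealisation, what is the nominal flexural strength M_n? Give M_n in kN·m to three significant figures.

Tension: T = A_s f_y = 4240 × 420 = 1780800 N.
Try a within the flange: a = T/(0.85 f'_c b_f) = 1780800/(0.85 × 29.5 × 560) = 126.82 mm.
a = 126.82 > h_f = 90 mm: the block extends into the web. Split into flange-overhang and web parts.
C_f = 0.85 f'_c (b_f − b_w) h_f = 0.85 × 29.5 × (560 − 310) × 90 = 564188 N.
Remaining web compression depth: a_w = (T − C_f)/(0.85 f'_c b_w) = (1780800 − 564188)/(0.85 × 29.5 × 310) = 156.51 mm.
M_n = C_f(d − h_f/2) + (T − C_f)(d − a_w/2) = 564188 × (680 − 45) + 1216612 × (680 − 78.255) = 358.26 + 732.09 = 1090.35 × 10⁶ N·mm.
M_n = 1090.35 kN·m.

M_n ≈ 1090 kN·m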